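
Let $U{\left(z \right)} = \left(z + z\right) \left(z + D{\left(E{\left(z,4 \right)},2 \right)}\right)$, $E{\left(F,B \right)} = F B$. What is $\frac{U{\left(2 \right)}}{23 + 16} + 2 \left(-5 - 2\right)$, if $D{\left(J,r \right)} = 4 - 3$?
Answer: $- \frac{178}{13} \approx -13.692$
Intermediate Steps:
$E{\left(F,B \right)} = B F$
$D{\left(J,r \right)} = 1$ ($D{\left(J,r \right)} = 4 - 3 = 1$)
$U{\left(z \right)} = 2 z \left(1 + z\right)$ ($U{\left(z \right)} = \left(z + z\right) \left(z + 1\right) = 2 z \left(1 + z\right)$)
$\frac{U{\left(2 \right)}}{23 + 16} + 2 \left(-5 - 2\right) = \frac{2 \cdot 2 \left(1 + 2\right)}{23 + 16} + 2 \left(-5 - 2\right) = \frac{2 \cdot 2 \cdot 3}{39} + 2 \left(-7\right) = \frac{1}{39} \cdot 12 - 14 = \frac{4}{13} - 14 = - \frac{178}{13}$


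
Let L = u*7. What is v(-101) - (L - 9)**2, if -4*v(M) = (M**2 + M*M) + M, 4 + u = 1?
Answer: -23901/4 ≈ -5975.3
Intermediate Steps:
u = -3 (u = -4 + 1 = -3)
v(M) = -M**2/2 - M/4 (v(M) = -((M**2 + M*M) + M)/4 = -((M**2 + M**2) + M)/4 = -(2*M**2 + M)/4 = -(M + 2*M**2)/4 = -M**2/2 - M/4)
L = -21 (L = -3*7 = -21)
v(-101) - (L - 9)**2 = -1/4*(-101)*(1 + 2*(-101)) - (-21 - 9)**2 = -1/4*(-101)*(1 - 202) - 1*(-30)**2 = -1/4*(-101)*(-201) - 1*900 = -20301/4 - 900 = -23901/4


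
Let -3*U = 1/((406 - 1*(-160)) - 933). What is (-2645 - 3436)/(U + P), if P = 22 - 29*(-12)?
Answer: -6695181/407371 ≈ -16.435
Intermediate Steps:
P = 370 (P = 22 + 348 = 370)
U = 1/1101 (U = -1/(3*((406 - 1*(-160)) - 933)) = -1/(3*((406 + 160) - 933)) = -1/(3*(566 - 933)) = -⅓/(-367) = -⅓*(-1/367) = 1/1101 ≈ 0.00090826)
(-2645 - 3436)/(U + P) = (-2645 - 3436)/(1/1101 + 370) = -6081/407371/1101 = -6081*1101/407371 = -6695181/407371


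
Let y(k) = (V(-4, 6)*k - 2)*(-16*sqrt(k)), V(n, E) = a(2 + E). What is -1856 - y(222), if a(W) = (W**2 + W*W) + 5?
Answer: -1856 + 472384*sqrt(222) ≈ 7.0365e+6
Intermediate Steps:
a(W) = 5 + 2*W**2 (a(W) = (W**2 + W**2) + 5 = 2*W**2 + 5 = 5 + 2*W**2)
V(n, E) = 5 + 2*(2 + E)**2
y(k) = -16*sqrt(k)*(-2 + 133*k) (y(k) = ((5 + 2*(2 + 6)**2)*k - 2)*(-16*sqrt(k)) = ((5 + 2*8**2)*k - 2)*(-16*sqrt(k)) = ((5 + 2*64)*k - 2)*(-16*sqrt(k)) = ((5 + 128)*k - 2)*(-16*sqrt(k)) = (133*k - 2)*(-16*sqrt(k)) = (-2 + 133*k)*(-16*sqrt(k)) = -16*sqrt(k)*(-2 + 133*k))
-1856 - y(222) = -1856 - sqrt(222)*(32 - 2128*222) = -1856 - sqrt(222)*(32 - 472416) = -1856 - sqrt(222)*(-472384) = -1856 - (-472384)*sqrt(222) = -1856 + 472384*sqrt(222)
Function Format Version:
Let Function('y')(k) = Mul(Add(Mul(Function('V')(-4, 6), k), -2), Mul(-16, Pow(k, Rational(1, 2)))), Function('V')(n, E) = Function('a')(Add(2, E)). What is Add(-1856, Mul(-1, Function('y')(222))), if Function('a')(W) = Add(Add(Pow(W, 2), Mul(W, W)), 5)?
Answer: Add(-1856, Mul(472384, Pow(222, Rational(1, 2)))) ≈ 7.0365e+6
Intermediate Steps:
Function('a')(W) = Add(5, Mul(2, Pow(W, 2))) (Function('a')(W) = Add(Add(Pow(W, 2), Pow(W, 2)), 5) = Add(Mul(2, Pow(W, 2)), 5) = Add(5, Mul(2, Pow(W, 2))))
Function('V')(n, E) = Add(5, Mul(2, Pow(Add(2, E), 2)))
Function('y')(k) = Mul(-16, Pow(k, Rational(1, 2)), Add(-2, Mul(133, k))) (Function('y')(k) = Mul(Add(Mul(Add(5, Mul(2, Pow(Add(2, 6), 2))), k), -2), Mul(-16, Pow(k, Rational(1, 2)))) = Mul(Add(Mul(Add(5, Mul(2, Pow(8, 2))), k), -2), Mul(-16, Pow(k, Rational(1, 2)))) = Mul(Add(Mul(Add(5, Mul(2, 64)), k), -2), Mul(-16, Pow(k, Rational(1, 2)))) = Mul(Add(Mul(Add(5, 128), k), -2), Mul(-16, Pow(k, Rational(1, 2)))) = Mul(Add(Mul(133, k), -2), Mul(-16, Pow(k, Rational(1, 2)))) = Mul(Add(-2, Mul(133, k)), Mul(-16, Pow(k, Rational(1, 2)))) = Mul(-16, Pow(k, Rational(1, 2)), Add(-2, Mul(133, k))))
Add(-1856, Mul(-1, Function('y')(222))) = Add(-1856, Mul(-1, Mul(Pow(222, Rational(1, 2)), Add(32, Mul(-2128, 222))))) = Add(-1856, Mul(-1, Mul(Pow(222, Rational(1, 2)), Add(32, -472416)))) = Add(-1856, Mul(-1, Mul(Pow(222, Rational(1, 2)), -472384))) = Add(-1856, Mul(-1, Mul(-472384, Pow(222, Rational(1, 2))))) = Add(-1856, Mul(472384, Pow(222, Rational(1, 2))))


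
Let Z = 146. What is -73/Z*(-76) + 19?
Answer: 57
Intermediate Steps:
-73/Z*(-76) + 19 = -73/146*(-76) + 19 = -73*1/146*(-76) + 19 = -1/2*(-76) + 19 = 38 + 19 = 57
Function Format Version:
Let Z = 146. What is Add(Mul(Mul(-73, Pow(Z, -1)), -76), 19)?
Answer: 57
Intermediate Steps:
Add(Mul(Mul(-73, Pow(Z, -1)), -76), 19) = Add(Mul(Mul(-73, Pow(146, -1)), -76), 19) = Add(Mul(Mul(-73, Rational(1, 146)), -76), 19) = Add(Mul(Rational(-1, 2), -76), 19) = Add(38, 19) = 57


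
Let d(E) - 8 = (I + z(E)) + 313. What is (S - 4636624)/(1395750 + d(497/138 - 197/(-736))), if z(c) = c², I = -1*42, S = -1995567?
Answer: -32333682023424/6806082909505 ≈ -4.7507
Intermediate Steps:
I = -42
d(E) = 279 + E² (d(E) = 8 + ((-42 + E²) + 313) = 8 + (271 + E²) = 279 + E²)
(S - 4636624)/(1395750 + d(497/138 - 197/(-736))) = (-1995567 - 4636624)/(1395750 + (279 + (497/138 - 197/(-736))²)) = -6632191/(1395750 + (279 + (497*(1/138) - 197*(-1/736))²)) = -6632191/(1395750 + (279 + (497/138 + 197/736)²)) = -6632191/(1395750 + (279 + (8543/2208)²)) = -6632191/(1395750 + (279 + 72982849/4875264)) = -6632191/(1395750 + 1433181505/4875264) = -6632191/6806082909505/4875264 = -6632191*4875264/6806082909505 = -32333682023424/6806082909505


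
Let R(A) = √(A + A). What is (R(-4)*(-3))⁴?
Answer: 5184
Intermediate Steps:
R(A) = √2*√A (R(A) = √(2*A) = √2*√A)
(R(-4)*(-3))⁴ = ((√2*√(-4))*(-3))⁴ = ((√2*(2*I))*(-3))⁴ = ((2*I*√2)*(-3))⁴ = (-6*I*√2)⁴ = 5184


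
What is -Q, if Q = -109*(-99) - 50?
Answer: -10741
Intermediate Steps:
Q = 10741 (Q = 10791 - 50 = 10741)
-Q = -1*10741 = -10741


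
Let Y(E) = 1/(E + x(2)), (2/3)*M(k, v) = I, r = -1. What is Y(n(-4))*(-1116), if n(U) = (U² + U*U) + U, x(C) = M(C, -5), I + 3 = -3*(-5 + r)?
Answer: -2232/101 ≈ -22.099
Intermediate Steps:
I = 15 (I = -3 - 3*(-5 - 1) = -3 - 3*(-6) = -3 + 18 = 15)
M(k, v) = 45/2 (M(k, v) = (3/2)*15 = 45/2)
x(C) = 45/2
n(U) = U + 2*U² (n(U) = (U² + U²) + U = 2*U² + U = U + 2*U²)
Y(E) = 1/(45/2 + E) (Y(E) = 1/(E + 45/2) = 1/(45/2 + E))
Y(n(-4))*(-1116) = (2/(45 + 2*(-4*(1 + 2*(-4)))))*(-1116) = (2/(45 + 2*(-4*(1 - 8))))*(-1116) = (2/(45 + 2*(-4*(-7))))*(-1116) = (2/(45 + 2*28))*(-1116) = (2/(45 + 56))*(-1116) = (2/101)*(-1116) = -2232/101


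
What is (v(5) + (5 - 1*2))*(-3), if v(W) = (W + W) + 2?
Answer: -45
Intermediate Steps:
v(W) = 2 + 2*W (v(W) = 2*W + 2 = 2 + 2*W)
(v(5) + (5 - 1*2))*(-3) = ((2 + 2*5) + (5 - 1*2))*(-3) = ((2 + 10) + (5 - 2))*(-3) = (12 + 3)*(-3) = 15*(-3) = -45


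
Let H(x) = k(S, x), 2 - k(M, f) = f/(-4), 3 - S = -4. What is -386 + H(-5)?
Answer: -1541/4 ≈ -385.25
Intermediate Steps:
S = 7 (S = 3 - 1*(-4) = 3 + 4 = 7)
k(M, f) = 2 + f/4 (k(M, f) = 2 - f/(-4) = 2 - f*(-1)/4 = 2 - (-1)*f/4 = 2 + f/4)
H(x) = 2 + x/4
-386 + H(-5) = -386 + (2 + (¼)*(-5)) = -386 + (2 - 5/4) = -386 + ¾ = -1541/4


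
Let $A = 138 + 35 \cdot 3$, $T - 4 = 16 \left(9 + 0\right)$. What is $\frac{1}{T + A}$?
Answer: $\frac{1}{391} \approx 0.0025575$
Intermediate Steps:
$T = 148$ ($T = 4 + 16 \left(9 + 0\right) = 4 + 16 \cdot 9 = 4 + 144 = 148$)
$A = 243$ ($A = 138 + 105 = 243$)
$\frac{1}{T + A} = \frac{1}{148 + 243} = \frac{1}{391}$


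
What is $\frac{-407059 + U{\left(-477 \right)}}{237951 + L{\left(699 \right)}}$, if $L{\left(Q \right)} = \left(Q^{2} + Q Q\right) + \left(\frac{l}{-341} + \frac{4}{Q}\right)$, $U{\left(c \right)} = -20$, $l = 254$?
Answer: $- \frac{97030943361}{289642477745} \approx -0.335$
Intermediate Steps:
$L{\left(Q \right)} = - \frac{254}{341} + 2 Q^{2} + \frac{4}{Q}$ ($L{\left(Q \right)} = \left(Q^{2} + Q Q\right) + \left(\frac{254}{-341} + \frac{4}{Q}\right) = \left(Q^{2} + Q^{2}\right) + \left(254 \left(- \frac{1}{341}\right) + \frac{4}{Q}\right) = 2 Q^{2} - \left(\frac{254}{341} - \frac{4}{Q}\right) = - \frac{254}{341} + 2 Q^{2} + \frac{4}{Q}$)
$\frac{-407059 + U{\left(-477 \right)}}{237951 + L{\left(699 \right)}} = \frac{-407059 - 20}{237951 + \left(- \frac{254}{341} + 2 \cdot 699^{2} + \frac{4}{699}\right)} = - \frac{407079}{237951 + \left(- \frac{254}{341} + 2 \cdot 488601 + 4 \cdot \frac{1}{699}\right)} = - \frac{407079}{237951 + \left(- \frac{254}{341} + 977202 + \frac{4}{699}\right)} = - \frac{407079}{237951 + \frac{232924715336}{238359}} = - \frac{407079}{\frac{289642477745}{238359}} = \left(-407079\right) \frac{238359}{289642477745} = - \frac{97030943361}{289642477745}$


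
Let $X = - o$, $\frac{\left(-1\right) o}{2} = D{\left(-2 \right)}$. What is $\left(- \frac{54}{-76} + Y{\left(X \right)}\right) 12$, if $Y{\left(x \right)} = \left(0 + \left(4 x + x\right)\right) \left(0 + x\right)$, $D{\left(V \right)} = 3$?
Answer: $\frac{41202}{19} \approx 2168.5$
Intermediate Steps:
$o = -6$ ($o = \left(-2\right) 3 = -6$)
$X = 6$ ($X = \left(-1\right) \left(-6\right) = 6$)
$Y{\left(x \right)} = 5 x^{2}$ ($Y{\left(x \right)} = \left(0 + 5 x\right) x = 5 x x = 5 x^{2}$)
$\left(- \frac{54}{-76} + Y{\left(X \right)}\right) 12 = \left(- \frac{54}{-76} + 5 \cdot 6^{2}\right) 12 = \left(\left(-54\right) \left(- \frac{1}{76}\right) + 5 \cdot 36\right) 12 = \left(\frac{27}{38} + 180\right) 12 = \frac{6867}{38} \cdot 12 = \frac{41202}{19}$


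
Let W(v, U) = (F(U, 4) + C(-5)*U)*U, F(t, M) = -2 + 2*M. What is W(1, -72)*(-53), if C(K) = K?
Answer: 1396656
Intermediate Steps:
W(v, U) = U*(6 - 5*U) (W(v, U) = ((-2 + 2*4) - 5*U)*U = ((-2 + 8) - 5*U)*U = (6 - 5*U)*U = U*(6 - 5*U))
W(1, -72)*(-53) = -72*(6 - 5*(-72))*(-53) = -72*(6 + 360)*(-53) = -72*366*(-53) = -26352*(-53) = 1396656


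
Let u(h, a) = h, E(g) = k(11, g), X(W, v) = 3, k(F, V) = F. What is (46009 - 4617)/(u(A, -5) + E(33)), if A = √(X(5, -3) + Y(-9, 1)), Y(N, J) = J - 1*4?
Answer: 41392/11 ≈ 3762.9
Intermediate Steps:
Y(N, J) = -4 + J (Y(N, J) = J - 4 = -4 + J)
A = 0 (A = √(3 + (-4 + 1)) = √(3 - 3) = √0 = 0)
E(g) = 11
(46009 - 4617)/(u(A, -5) + E(33)) = (46009 - 4617)/(0 + 11) = 41392/11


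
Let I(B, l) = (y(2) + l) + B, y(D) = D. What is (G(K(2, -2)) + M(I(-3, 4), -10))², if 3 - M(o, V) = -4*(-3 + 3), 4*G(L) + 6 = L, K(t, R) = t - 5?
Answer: 9/16 ≈ 0.56250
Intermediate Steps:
K(t, R) = -5 + t
G(L) = -3/2 + L/4
I(B, l) = 2 + B + l (I(B, l) = (2 + l) + B = 2 + B + l)
M(o, V) = 3 (M(o, V) = 3 - (-4)*(-3 + 3) = 3 - (-4)*0 = 3 - 1*0 = 3 + 0 = 3)
(G(K(2, -2)) + M(I(-3, 4), -10))² = ((-3/2 + (-5 + 2)/4) + 3)² = ((-3/2 + (¼)*(-3)) + 3)² = ((-3/2 - ¾) + 3)² = (-9/4 + 3)² = (¾)² = 9/16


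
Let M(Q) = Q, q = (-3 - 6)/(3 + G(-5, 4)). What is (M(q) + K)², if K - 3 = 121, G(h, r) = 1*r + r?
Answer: 1836025/121 ≈ 15174.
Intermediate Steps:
G(h, r) = 2*r (G(h, r) = r + r = 2*r)
q = -9/11 (q = (-3 - 6)/(3 + 2*4) = -9/(3 + 8) = -9/11 ≈ -0.81818)
K = 124 (K = 3 + 121 = 124)
(M(q) + K)² = (-9/11 + 124)² = (1355/11)² = 1836025/121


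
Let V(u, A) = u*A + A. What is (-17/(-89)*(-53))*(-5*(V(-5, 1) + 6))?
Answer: 9010/89 ≈ 101.24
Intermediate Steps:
V(u, A) = A + A*u (V(u, A) = A*u + A = A + A*u)
(-17/(-89)*(-53))*(-5*(V(-5, 1) + 6)) = (-17/(-89)*(-53))*(-5*(1*(1 - 5) + 6)) = (-17*(-1/89)*(-53))*(-5*(1*(-4) + 6)) = ((17/89)*(-53))*(-5*(-4 + 6)) = -(-4505)*2/89 = -901/89*(-10) = 9010/89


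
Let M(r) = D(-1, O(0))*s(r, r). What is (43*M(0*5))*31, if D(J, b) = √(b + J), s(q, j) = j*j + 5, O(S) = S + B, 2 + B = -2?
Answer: 6665*I*√5 ≈ 14903.0*I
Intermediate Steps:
B = -4 (B = -2 - 2 = -4)
O(S) = -4 + S (O(S) = S - 4 = -4 + S)
s(q, j) = 5 + j² (s(q, j) = j² + 5 = 5 + j²)
D(J, b) = √(J + b)
M(r) = I*√5*(5 + r²) (M(r) = √(-1 + (-4 + 0))*(5 + r²) = √(-1 - 4)*(5 + r²) = √(-5)*(5 + r²) = (I*√5)*(5 + r²) = I*√5*(5 + r²))
(43*M(0*5))*31 = (43*(I*√5*(5 + (0*5)²)))*31 = (43*(I*√5*(5 + 0²)))*31 = (43*(I*√5*(5 + 0)))*31 = (43*(I*√5*5))*31 = (43*(5*I*√5))*31 = (215*I*√5)*31 = 6665*I*√5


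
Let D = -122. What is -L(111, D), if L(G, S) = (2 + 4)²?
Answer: -36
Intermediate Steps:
L(G, S) = 36 (L(G, S) = 6² = 36)
-L(111, D) = -1*36 = -36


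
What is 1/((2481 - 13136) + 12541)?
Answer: 1/1886 ≈ 0.00053022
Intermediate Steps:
1/((2481 - 13136) + 12541) = 1/(-10655 + 12541) = 1/1886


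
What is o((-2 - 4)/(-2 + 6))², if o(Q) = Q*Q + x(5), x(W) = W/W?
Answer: 169/16 ≈ 10.563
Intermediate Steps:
x(W) = 1
o(Q) = 1 + Q² (o(Q) = Q*Q + 1 = Q² + 1 = 1 + Q²)
o((-2 - 4)/(-2 + 6))² = (1 + ((-2 - 4)/(-2 + 6))²)² = (1 + (-6/4)²)² = (1 + (-6*¼)²)² = (1 + (-3/2)²)² = (1 + 9/4)² = (13/4)² = 169/16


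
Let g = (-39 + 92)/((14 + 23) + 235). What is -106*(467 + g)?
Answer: -6735081/136 ≈ -49523.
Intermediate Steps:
g = 53/272 (g = 53/(37 + 235) = 53/272 ≈ 0.19485)
-106*(467 + g) = -106*(467 + 53/272) = -106*127077/272 = -6735081/136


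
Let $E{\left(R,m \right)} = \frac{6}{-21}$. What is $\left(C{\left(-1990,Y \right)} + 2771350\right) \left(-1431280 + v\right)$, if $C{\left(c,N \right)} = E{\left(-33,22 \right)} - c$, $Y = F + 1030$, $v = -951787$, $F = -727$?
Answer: $- \frac{46263380470326}{7} \approx -6.6091 \cdot 10^{12}$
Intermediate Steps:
$E{\left(R,m \right)} = - \frac{2}{7}$ ($E{\left(R,m \right)} = 6 \left(- \frac{1}{21}\right) = - \frac{2}{7}$)
$Y = 303$ ($Y = -727 + 1030 = 303$)
$C{\left(c,N \right)} = - \frac{2}{7} - c$
$\left(C{\left(-1990,Y \right)} + 2771350\right) \left(-1431280 + v\right) = \left(\left(- \frac{2}{7} - -1990\right) + 2771350\right) \left(-1431280 - 951787\right) = \left(\left(- \frac{2}{7} + 1990\right) + 2771350\right) \left(-2383067\right) = \left(\frac{13928}{7} + 2771350\right) \left(-2383067\right) = \frac{19413378}{7} \left(-2383067\right) = - \frac{46263380470326}{7}$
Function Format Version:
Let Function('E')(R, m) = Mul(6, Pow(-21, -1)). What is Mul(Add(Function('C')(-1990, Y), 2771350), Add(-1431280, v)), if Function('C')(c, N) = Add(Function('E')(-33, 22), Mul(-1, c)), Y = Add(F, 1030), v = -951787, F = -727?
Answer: Rational(-46263380470326, 7) ≈ -6.6091e+12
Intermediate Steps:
Function('E')(R, m) = Rational(-2, 7) (Function('E')(R, m) = Mul(6, Rational(-1, 21)) = Rational(-2, 7))
Y = 303 (Y = Add(-727, 1030) = 303)
Function('C')(c, N) = Add(Rational(-2, 7), Mul(-1, c))
Mul(Add(Function('C')(-1990, Y), 2771350), Add(-1431280, v)) = Mul(Add(Add(Rational(-2, 7), Mul(-1, -1990)), 2771350), Add(-1431280, -951787)) = Mul(Add(Add(Rational(-2, 7), 1990), 2771350), -2383067) = Mul(Add(Rational(13928, 7), 2771350), -2383067) = Mul(Rational(19413378, 7), -2383067) = Rational(-46263380470326, 7)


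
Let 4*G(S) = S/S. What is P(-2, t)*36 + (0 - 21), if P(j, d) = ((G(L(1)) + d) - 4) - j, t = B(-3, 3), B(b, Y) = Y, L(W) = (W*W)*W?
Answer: 24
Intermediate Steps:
L(W) = W**3 (L(W) = W**2*W = W**3)
G(S) = 1/4 (G(S) = (S/S)/4 = (1/4)*1 = 1/4)
t = 3
P(j, d) = -15/4 + d - j (P(j, d) = ((1/4 + d) - 4) - j = (-15/4 + d) - j = -15/4 + d - j)
P(-2, t)*36 + (0 - 21) = (-15/4 + 3 - 1*(-2))*36 + (0 - 21) = (-15/4 + 3 + 2)*36 - 21 = (5/4)*36 - 21 = 45 - 21 = 24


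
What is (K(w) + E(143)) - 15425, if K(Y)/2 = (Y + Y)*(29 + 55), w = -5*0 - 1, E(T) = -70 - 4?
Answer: -15835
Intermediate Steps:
E(T) = -74
w = -1 (w = 0 - 1 = -1)
K(Y) = 336*Y (K(Y) = 2*((Y + Y)*(29 + 55)) = 2*((2*Y)*84) = 2*(168*Y) = 336*Y)
(K(w) + E(143)) - 15425 = (336*(-1) - 74) - 15425 = (-336 - 74) - 15425 = -410 - 15425 = -15835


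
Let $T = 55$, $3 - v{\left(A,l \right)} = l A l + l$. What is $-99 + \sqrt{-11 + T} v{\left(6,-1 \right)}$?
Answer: $-99 - 4 \sqrt{11} \approx -112.27$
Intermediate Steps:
$v{\left(A,l \right)} = 3 - l - A l^{2}$ ($v{\left(A,l \right)} = 3 - \left(l A l + l\right) = 3 - \left(A l l + l\right) = 3 - \left(A l^{2} + l\right) = 3 - \left(l + A l^{2}\right) = 3 - l - A l^{2}$)
$-99 + \sqrt{-11 + T} v{\left(6,-1 \right)} = -99 + \sqrt{-11 + 55} \left(3 - -1 - 6 \left(-1\right)^{2}\right) = -99 + \sqrt{44} \left(3 + 1 - 6 \cdot 1\right) = -99 + 2 \sqrt{11} \left(3 + 1 - 6\right) = -99 + 2 \sqrt{11} \left(-2\right) = -99 - 4 \sqrt{11}$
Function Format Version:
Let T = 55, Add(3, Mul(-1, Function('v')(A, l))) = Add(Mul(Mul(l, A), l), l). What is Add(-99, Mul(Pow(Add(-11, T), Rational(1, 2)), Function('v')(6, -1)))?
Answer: Add(-99, Mul(-4, Pow(11, Rational(1, 2)))) ≈ -112.27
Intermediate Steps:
Function('v')(A, l) = Add(3, Mul(-1, l), Mul(-1, A, Pow(l, 2))) (Function('v')(A, l) = Add(3, Mul(-1, Add(Mul(Mul(l, A), l), l))) = Add(3, Mul(-1, Add(Mul(Mul(A, l), l), l))) = Add(3, Mul(-1, Add(Mul(A, Pow(l, 2)), l))) = Add(3, Mul(-1, Add(l, Mul(A, Pow(l, 2))))) = Add(3, Add(Mul(-1, l), Mul(-1, A, Pow(l, 2)))) = Add(3, Mul(-1, l), Mul(-1, A, Pow(l, 2))))
Add(-99, Mul(Pow(Add(-11, T), Rational(1, 2)), Function('v')(6, -1))) = Add(-99, Mul(Pow(Add(-11, 55), Rational(1, 2)), Add(3, Mul(-1, -1), Mul(-1, 6, Pow(-1, 2))))) = Add(-99, Mul(Pow(44, Rational(1, 2)), Add(3, 1, Mul(-1, 6, 1)))) = Add(-99, Mul(Mul(2, Pow(11, Rational(1, 2))), Add(3, 1, -6))) = Add(-99, Mul(Mul(2, Pow(11, Rational(1, 2))), -2)) = Add(-99, Mul(-4, Pow(11, Rational(1, 2))))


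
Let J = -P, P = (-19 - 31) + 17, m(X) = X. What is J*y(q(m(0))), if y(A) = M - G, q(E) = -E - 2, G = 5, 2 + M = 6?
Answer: -33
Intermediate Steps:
M = 4 (M = -2 + 6 = 4)
P = -33 (P = -50 + 17 = -33)
q(E) = -2 - E
y(A) = -1 (y(A) = 4 - 1*5 = 4 - 5 = -1)
J = 33 (J = -1*(-33) = 33)
J*y(q(m(0))) = 33*(-1) = -33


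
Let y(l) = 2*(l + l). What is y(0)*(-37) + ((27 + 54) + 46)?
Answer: 127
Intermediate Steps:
y(l) = 4*l (y(l) = 2*(2*l) = 4*l)
y(0)*(-37) + ((27 + 54) + 46) = (4*0)*(-37) + ((27 + 54) + 46) = 0*(-37) + (81 + 46) = 0 + 127 = 127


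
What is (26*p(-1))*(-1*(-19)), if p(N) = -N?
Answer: 494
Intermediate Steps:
(26*p(-1))*(-1*(-19)) = (26*(-1*(-1)))*(-1*(-19)) = (26*1)*19 = 26*19 = 494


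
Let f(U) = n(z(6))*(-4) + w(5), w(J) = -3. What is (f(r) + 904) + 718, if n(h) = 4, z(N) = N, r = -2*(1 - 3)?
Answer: 1603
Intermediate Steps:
r = 4 (r = -2*(-2) = 4)
f(U) = -19 (f(U) = 4*(-4) - 3 = -16 - 3 = -19)
(f(r) + 904) + 718 = (-19 + 904) + 718 = 885 + 718 = 1603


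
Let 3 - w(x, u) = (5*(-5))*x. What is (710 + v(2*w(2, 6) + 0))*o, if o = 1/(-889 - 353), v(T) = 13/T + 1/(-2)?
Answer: -18805/32913 ≈ -0.57135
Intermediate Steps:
w(x, u) = 3 + 25*x (w(x, u) = 3 - 5*(-5)*x = 3 - (-25)*x = 3 + 25*x)
v(T) = -½ + 13/T (v(T) = 13/T + 1*(-½) = 13/T - ½ = -½ + 13/T)
o = -1/1242 (o = 1/(-1242) = -1/1242 ≈ -0.00080515)
(710 + v(2*w(2, 6) + 0))*o = (710 + (26 - (2*(3 + 25*2) + 0))/(2*(2*(3 + 25*2) + 0)))*(-1/1242) = (710 + (26 - (2*(3 + 50) + 0))/(2*(2*(3 + 50) + 0)))*(-1/1242) = (710 + (26 - (2*53 + 0))/(2*(2*53 + 0)))*(-1/1242) = (710 + (26 - (106 + 0))/(2*(106 + 0)))*(-1/1242) = (710 + (½)*(26 - 1*106)/106)*(-1/1242) = (710 + (½)*(1/106)*(26 - 106))*(-1/1242) = (710 + (½)*(1/106)*(-80))*(-1/1242) = (710 - 20/53)*(-1/1242) = (37610/53)*(-1/1242) = -18805/32913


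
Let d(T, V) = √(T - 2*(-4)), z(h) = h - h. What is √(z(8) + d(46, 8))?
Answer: 2^(¼)*3^(¾) ≈ 2.7108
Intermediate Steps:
z(h) = 0
d(T, V) = √(8 + T) (d(T, V) = √(T + 8) = √(8 + T))
√(z(8) + d(46, 8)) = √(0 + √(8 + 46)) = √(0 + √54) = √(0 + 3*√6) = √(3*√6) = 2^(¼)*3^(¾)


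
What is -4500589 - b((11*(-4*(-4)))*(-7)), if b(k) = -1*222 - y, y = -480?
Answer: -4500847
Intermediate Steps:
b(k) = 258 (b(k) = -1*222 - 1*(-480) = -222 + 480 = 258)
-4500589 - b((11*(-4*(-4)))*(-7)) = -4500589 - 1*258 = -4500589 - 258 = -4500847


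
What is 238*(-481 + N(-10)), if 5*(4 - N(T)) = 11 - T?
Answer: -572628/5 ≈ -1.1453e+5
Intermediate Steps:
N(T) = 9/5 + T/5 (N(T) = 4 - (11 - T)/5 = 4 + (-11/5 + T/5) = 9/5 + T/5)
238*(-481 + N(-10)) = 238*(-481 + (9/5 + (1/5)*(-10))) = 238*(-481 + (9/5 - 2)) = 238*(-481 - 1/5) = 238*(-2406/5) = -572628/5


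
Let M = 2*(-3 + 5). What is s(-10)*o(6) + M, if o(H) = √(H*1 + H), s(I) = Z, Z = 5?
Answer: 4 + 10*√3 ≈ 21.320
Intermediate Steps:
M = 4 (M = 2*2 = 4)
s(I) = 5
o(H) = √2*√H (o(H) = √(H + H) = √(2*H) = √2*√H)
s(-10)*o(6) + M = 5*(√2*√6) + 4 = 5*(2*√3) + 4 = 10*√3 + 4 = 4 + 10*√3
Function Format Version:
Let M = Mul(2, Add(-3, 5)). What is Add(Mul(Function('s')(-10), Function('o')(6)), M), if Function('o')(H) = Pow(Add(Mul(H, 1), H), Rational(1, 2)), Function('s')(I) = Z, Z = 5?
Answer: Add(4, Mul(10, Pow(3, Rational(1, 2)))) ≈ 21.320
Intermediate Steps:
M = 4 (M = Mul(2, 2) = 4)
Function('s')(I) = 5
Function('o')(H) = Mul(Pow(2, Rational(1, 2)), Pow(H, Rational(1, 2))) (Function('o')(H) = Pow(Add(H, H), Rational(1, 2)) = Pow(Mul(2, H), Rational(1, 2)) = Mul(Pow(2, Rational(1, 2)), Pow(H, Rational(1, 2))))
Add(Mul(Function('s')(-10), Function('o')(6)), M) = Add(Mul(5, Mul(Pow(2, Rational(1, 2)), Pow(6, Rational(1, 2)))), 4) = Add(Mul(5, Mul(2, Pow(3, Rational(1, 2)))), 4) = Add(Mul(10, Pow(3, Rational(1, 2))), 4) = Add(4, Mul(10, Pow(3, Rational(1, 2))))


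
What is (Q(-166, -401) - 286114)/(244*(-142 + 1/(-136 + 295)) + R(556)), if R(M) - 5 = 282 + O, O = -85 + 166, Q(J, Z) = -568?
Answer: 22791219/2725138 ≈ 8.3633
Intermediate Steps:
O = 81
R(M) = 368 (R(M) = 5 + (282 + 81) = 5 + 363 = 368)
(Q(-166, -401) - 286114)/(244*(-142 + 1/(-136 + 295)) + R(556)) = (-568 - 286114)/(244*(-142 + 1/(-136 + 295)) + 368) = -286682/(244*(-142 + 1/159) + 368) = -286682/(244*(-22577/159) + 368) = -286682/(-5508788/159 + 368) = -286682/(-5450276/159) = -286682*(-159/5450276) = 22791219/2725138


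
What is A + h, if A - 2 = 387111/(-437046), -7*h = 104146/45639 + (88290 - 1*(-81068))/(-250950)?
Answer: 246014304629327/278085256876350 ≈ 0.88467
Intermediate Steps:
h = -438240689/1908851175 (h = -(104146/45639 + (88290 - 1*(-81068))/(-250950))/7 = -(104146*(1/45639) + (88290 + 81068)*(-1/250950))/7 = -(104146/45639 + 169358*(-1/250950))/7 = -(104146/45639 - 12097/17925)/7 = -⅐*438240689/272693025 = -438240689/1908851175 ≈ -0.22958)
A = 162327/145682 (A = 2 + 387111/(-437046) = 2 + 387111*(-1/437046) = 2 - 129037/145682 = 162327/145682 ≈ 1.1143)
A + h = 162327/145682 - 438240689/1908851175 = 246014304629327/278085256876350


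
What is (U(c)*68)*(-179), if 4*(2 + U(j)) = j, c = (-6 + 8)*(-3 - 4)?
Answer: 66946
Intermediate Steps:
c = -14 (c = 2*(-7) = -14)
U(j) = -2 + j/4
(U(c)*68)*(-179) = ((-2 + (1/4)*(-14))*68)*(-179) = ((-2 - 7/2)*68)*(-179) = -11/2*68*(-179) = -374*(-179) = 66946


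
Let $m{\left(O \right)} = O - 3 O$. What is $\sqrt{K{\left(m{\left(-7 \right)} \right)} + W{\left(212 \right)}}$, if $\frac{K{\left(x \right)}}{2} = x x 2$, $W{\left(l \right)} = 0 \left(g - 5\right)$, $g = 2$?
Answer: $28$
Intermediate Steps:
$m{\left(O \right)} = - 2 O$
$W{\left(l \right)} = 0$ ($W{\left(l \right)} = 0 \left(2 - 5\right) = 0 \left(-3\right) = 0$)
$K{\left(x \right)} = 4 x^{2}$ ($K{\left(x \right)} = 2 x x 2 = 2 x^{2} \cdot 2 = 2 \cdot 2 x^{2} = 4 x^{2}$)
$\sqrt{K{\left(m{\left(-7 \right)} \right)} + W{\left(212 \right)}} = \sqrt{4 \left(\left(-2\right) \left(-7\right)\right)^{2} + 0} = \sqrt{4 \cdot 14^{2} + 0} = \sqrt{4 \cdot 196 + 0} = \sqrt{784 + 0} = \sqrt{784} = 28$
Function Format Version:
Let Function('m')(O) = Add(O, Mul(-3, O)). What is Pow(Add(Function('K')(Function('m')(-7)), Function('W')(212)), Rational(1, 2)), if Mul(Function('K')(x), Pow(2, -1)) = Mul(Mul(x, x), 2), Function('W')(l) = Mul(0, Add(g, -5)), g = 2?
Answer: 28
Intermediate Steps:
Function('m')(O) = Mul(-2, O)
Function('W')(l) = 0 (Function('W')(l) = Mul(0, Add(2, -5)) = Mul(0, -3) = 0)
Function('K')(x) = Mul(4, Pow(x, 2)) (Function('K')(x) = Mul(2, Mul(Mul(x, x), 2)) = Mul(2, Mul(Pow(x, 2), 2)) = Mul(2, Mul(2, Pow(x, 2))) = Mul(4, Pow(x, 2)))
Pow(Add(Function('K')(Function('m')(-7)), Function('W')(212)), Rational(1, 2)) = Pow(Add(Mul(4, Pow(Mul(-2, -7), 2)), 0), Rational(1, 2)) = Pow(Add(Mul(4, Pow(14, 2)), 0), Rational(1, 2)) = Pow(Add(Mul(4, 196), 0), Rational(1, 2)) = Pow(Add(784, 0), Rational(1, 2)) = Pow(784, Rational(1, 2)) = 28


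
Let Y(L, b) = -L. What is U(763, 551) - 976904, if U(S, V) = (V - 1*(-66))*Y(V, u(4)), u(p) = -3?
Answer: -1316871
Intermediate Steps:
U(S, V) = -V*(66 + V) (U(S, V) = (V - 1*(-66))*(-V) = (V + 66)*(-V) = (66 + V)*(-V) = -V*(66 + V))
U(763, 551) - 976904 = -1*551*(66 + 551) - 976904 = -1*551*617 - 976904 = -339967 - 976904 = -1316871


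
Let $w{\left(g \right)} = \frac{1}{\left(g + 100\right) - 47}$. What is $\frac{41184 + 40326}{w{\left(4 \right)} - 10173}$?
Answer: $- \frac{464607}{57986} \approx -8.0124$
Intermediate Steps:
$w{\left(g \right)} = \frac{1}{53 + g}$ ($w{\left(g \right)} = \frac{1}{\left(100 + g\right) - 47} = \frac{1}{53 + g}$)
$\frac{41184 + 40326}{w{\left(4 \right)} - 10173} = \frac{41184 + 40326}{\frac{1}{53 + 4} - 10173} = \frac{81510}{\frac{1}{57} - 10173} = \frac{81510}{- \frac{579860}{57}} = 81510 \left(- \frac{57}{579860}\right) = - \frac{464607}{57986}$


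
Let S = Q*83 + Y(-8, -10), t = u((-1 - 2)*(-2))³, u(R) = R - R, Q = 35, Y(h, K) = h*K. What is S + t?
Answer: 2985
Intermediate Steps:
Y(h, K) = K*h
u(R) = 0
t = 0 (t = 0³ = 0)
S = 2985 (S = 35*83 - 10*(-8) = 2905 + 80 = 2985)
S + t = 2985 + 0 = 2985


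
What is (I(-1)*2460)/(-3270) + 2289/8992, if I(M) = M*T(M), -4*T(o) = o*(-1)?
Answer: 65165/980128 ≈ 0.066486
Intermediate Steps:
T(o) = o/4 (T(o) = -o*(-1)/4 = -(-1)*o/4 = o/4)
I(M) = M²/4 (I(M) = M*(M/4) = M²/4)
(I(-1)*2460)/(-3270) + 2289/8992 = (((¼)*(-1)²)*2460)/(-3270) + 2289/8992 = (((¼)*1)*2460)*(-1/3270) + 2289*(1/8992) = ((¼)*2460)*(-1/3270) + 2289/8992 = 615*(-1/3270) + 2289/8992 = -41/218 + 2289/8992 = 65165/980128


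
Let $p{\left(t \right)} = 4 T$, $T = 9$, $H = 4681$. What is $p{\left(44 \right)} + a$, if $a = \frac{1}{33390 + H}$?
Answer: $\frac{1370557}{38071} \approx 36.0$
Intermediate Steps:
$p{\left(t \right)} = 36$ ($p{\left(t \right)} = 4 \cdot 9 = 36$)
$a = \frac{1}{38071}$ ($a = \frac{1}{33390 + 4681} = \frac{1}{38071} \approx 2.6267 \cdot 10^{-5}$)
$p{\left(44 \right)} + a = 36 + \frac{1}{38071} = \frac{1370557}{38071}$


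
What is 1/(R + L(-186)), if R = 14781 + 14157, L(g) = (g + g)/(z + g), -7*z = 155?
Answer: 47/1360170 ≈ 3.4555e-5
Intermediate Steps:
z = -155/7 (z = -⅐*155 = -155/7 ≈ -22.143)
L(g) = 2*g/(-155/7 + g) (L(g) = (g + g)/(-155/7 + g) = (2*g)/(-155/7 + g) = 2*g/(-155/7 + g))
R = 28938
1/(R + L(-186)) = 1/(28938 + 14*(-186)/(-155 + 7*(-186))) = 1/(28938 + 14*(-186)/(-155 - 1302)) = 1/(28938 + 14*(-186)/(-1457)) = 1/(28938 + 14*(-186)*(-1/1457)) = 1/(28938 + 84/47) = 1/(1360170/47) = 47/1360170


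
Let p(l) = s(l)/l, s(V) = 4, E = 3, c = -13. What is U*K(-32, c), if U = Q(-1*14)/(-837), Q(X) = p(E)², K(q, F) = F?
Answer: 208/7533 ≈ 0.027612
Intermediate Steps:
p(l) = 4/l
Q(X) = 16/9 (Q(X) = (4/3)² = 16/9)
U = -16/7533 (U = (16/9)/(-837) = (16/9)*(-1/837) = -16/7533 ≈ -0.0021240)
U*K(-32, c) = -16/7533*(-13) = 208/7533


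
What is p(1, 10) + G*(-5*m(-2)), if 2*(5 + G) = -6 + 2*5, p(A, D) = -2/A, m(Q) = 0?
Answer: -2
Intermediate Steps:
G = -3 (G = -5 + (-6 + 2*5)/2 = -5 + (-6 + 10)/2 = -5 + (½)*4 = -5 + 2 = -3)
p(1, 10) + G*(-5*m(-2)) = -2/1 - (-15)*0 = -2*1 - 3*0 = -2 + 0 = -2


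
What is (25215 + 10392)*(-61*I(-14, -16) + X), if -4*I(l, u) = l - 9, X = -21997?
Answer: -3182945337/4 ≈ -7.9574e+8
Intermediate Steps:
I(l, u) = 9/4 - l/4 (I(l, u) = -(l - 9)/4 = -(-9 + l)/4 = 9/4 - l/4)
(25215 + 10392)*(-61*I(-14, -16) + X) = (25215 + 10392)*(-61*(9/4 - ¼*(-14)) - 21997) = 35607*(-61*(9/4 + 7/2) - 21997) = 35607*(-61*23/4 - 21997) = 35607*(-1403/4 - 21997) = 35607*(-89391/4) = -3182945337/4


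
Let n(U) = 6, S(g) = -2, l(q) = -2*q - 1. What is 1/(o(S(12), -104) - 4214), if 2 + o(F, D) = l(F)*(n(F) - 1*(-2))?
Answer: -1/4192 ≈ -0.00023855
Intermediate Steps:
l(q) = -1 - 2*q
o(F, D) = -10 - 16*F (o(F, D) = -2 + (-1 - 2*F)*(6 - 1*(-2)) = -2 + (-1 - 2*F)*(6 + 2) = -2 + (-1 - 2*F)*8 = -2 + (-8 - 16*F) = -10 - 16*F)
1/(o(S(12), -104) - 4214) = 1/((-10 - 16*(-2)) - 4214) = 1/((-10 + 32) - 4214) = 1/(22 - 4214) = 1/(-4192) = -1/4192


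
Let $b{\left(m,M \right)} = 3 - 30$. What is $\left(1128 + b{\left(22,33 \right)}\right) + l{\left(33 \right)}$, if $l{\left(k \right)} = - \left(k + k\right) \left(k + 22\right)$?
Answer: $-2529$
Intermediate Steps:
$b{\left(m,M \right)} = -27$ ($b{\left(m,M \right)} = 3 - 30 = -27$)
$l{\left(k \right)} = - 2 k \left(22 + k\right)$
$\left(1128 + b{\left(22,33 \right)}\right) + l{\left(33 \right)} = \left(1128 - 27\right) - 66 \left(22 + 33\right) = 1101 - 66 \cdot 55 = 1101 - 3630 = -2529$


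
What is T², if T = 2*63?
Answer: 15876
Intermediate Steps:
T = 126
T² = 126² = 15876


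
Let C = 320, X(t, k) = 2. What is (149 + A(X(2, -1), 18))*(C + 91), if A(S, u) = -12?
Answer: 56307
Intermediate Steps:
(149 + A(X(2, -1), 18))*(C + 91) = (149 - 12)*(320 + 91) = 137*411 = 56307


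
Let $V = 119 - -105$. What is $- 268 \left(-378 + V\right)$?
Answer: $41272$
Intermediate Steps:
$V = 224$ ($V = 119 + 105 = 224$)
$- 268 \left(-378 + V\right) = - 268 \left(-378 + 224\right) = \left(-268\right) \left(-154\right) = 41272$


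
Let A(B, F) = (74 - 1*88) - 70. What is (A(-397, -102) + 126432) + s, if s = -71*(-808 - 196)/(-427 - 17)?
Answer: 14006807/111 ≈ 1.2619e+5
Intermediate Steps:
A(B, F) = -84 (A(B, F) = (74 - 88) - 70 = -14 - 70 = -84)
s = -17821/111 (s = -(-71284)/(-444) = -(-71284)*(-1)/444 = -71*251/111 = -17821/111 ≈ -160.55)
(A(-397, -102) + 126432) + s = (-84 + 126432) - 17821/111 = 126348 - 17821/111 = 14006807/111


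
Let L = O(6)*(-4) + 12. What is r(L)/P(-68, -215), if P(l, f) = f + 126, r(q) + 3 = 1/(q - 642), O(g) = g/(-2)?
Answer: 1855/55002 ≈ 0.033726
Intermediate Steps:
O(g) = -g/2 (O(g) = g*(-½) = -g/2)
L = 24 (L = -½*6*(-4) + 12 = -3*(-4) + 12 = 12 + 12 = 24)
r(q) = -3 + 1/(-642 + q) (r(q) = -3 + 1/(q - 642) = -3 + 1/(-642 + q))
P(l, f) = 126 + f
r(L)/P(-68, -215) = ((1927 - 3*24)/(-642 + 24))/(126 - 215) = ((1927 - 72)/(-618))/(-89) = -1/618*1855*(-1/89) = -1855/618*(-1/89) = 1855/55002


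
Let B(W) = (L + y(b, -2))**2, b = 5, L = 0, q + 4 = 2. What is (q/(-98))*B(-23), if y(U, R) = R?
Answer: 4/49 ≈ 0.081633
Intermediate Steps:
q = -2 (q = -4 + 2 = -2)
B(W) = 4 (B(W) = (0 - 2)**2 = (-2)**2 = 4)
(q/(-98))*B(-23) = -2/(-98)*4 = -2*(-1/98)*4 = (1/49)*4 = 4/49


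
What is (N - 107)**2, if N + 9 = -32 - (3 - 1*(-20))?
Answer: 29241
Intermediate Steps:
N = -64 (N = -9 + (-32 - (3 - 1*(-20))) = -9 + (-32 - (3 + 20)) = -9 + (-32 - 1*23) = -9 + (-32 - 23) = -9 - 55 = -64)
(N - 107)**2 = (-64 - 107)**2 = (-171)**2 = 29241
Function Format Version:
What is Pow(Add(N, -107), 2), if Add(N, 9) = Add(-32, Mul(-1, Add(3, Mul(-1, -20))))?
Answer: 29241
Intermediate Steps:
N = -64 (N = Add(-9, Add(-32, Mul(-1, Add(3, Mul(-1, -20))))) = Add(-9, Add(-32, Mul(-1, Add(3, 20)))) = Add(-9, Add(-32, Mul(-1, 23))) = Add(-9, Add(-32, -23)) = Add(-9, -55) = -64)
Pow(Add(N, -107), 2) = Pow(Add(-64, -107), 2) = Pow(-171, 2) = 29241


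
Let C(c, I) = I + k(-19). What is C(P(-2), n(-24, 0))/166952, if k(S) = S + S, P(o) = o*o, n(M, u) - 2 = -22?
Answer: -29/83476 ≈ -0.00034741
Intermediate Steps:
n(M, u) = -20 (n(M, u) = 2 - 22 = -20)
P(o) = o²
k(S) = 2*S
C(c, I) = -38 + I (C(c, I) = I + 2*(-19) = I - 38 = -38 + I)
C(P(-2), n(-24, 0))/166952 = (-38 - 20)/166952 = -58*1/166952 = -29/83476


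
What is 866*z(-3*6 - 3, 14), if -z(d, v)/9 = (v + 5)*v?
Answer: -2073204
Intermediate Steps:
z(d, v) = -9*v*(5 + v) (z(d, v) = -9*(v + 5)*v = -9*(5 + v)*v = -9*v*(5 + v))
866*z(-3*6 - 3, 14) = 866*(-9*14*(5 + 14)) = 866*(-9*14*19) = 866*(-2394) = -2073204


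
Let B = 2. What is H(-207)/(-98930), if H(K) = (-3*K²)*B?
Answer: 128547/49465 ≈ 2.5987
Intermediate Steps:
H(K) = -6*K² (H(K) = -3*K²*2 = -6*K²)
H(-207)/(-98930) = -6*(-207)²/(-98930) = -6*42849*(-1/98930) = -257094*(-1/98930) = 128547/49465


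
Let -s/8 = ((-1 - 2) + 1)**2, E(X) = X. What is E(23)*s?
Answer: -736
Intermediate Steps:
s = -32 (s = -8*((-1 - 2) + 1)**2 = -8*(-3 + 1)**2 = -8*(-2)**2 = -8*4 = -32)
E(23)*s = 23*(-32) = -736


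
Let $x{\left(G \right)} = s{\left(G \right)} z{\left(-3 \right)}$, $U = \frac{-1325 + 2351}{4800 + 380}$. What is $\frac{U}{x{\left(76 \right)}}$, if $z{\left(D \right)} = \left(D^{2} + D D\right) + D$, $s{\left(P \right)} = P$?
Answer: $\frac{9}{51800} \approx 0.00017375$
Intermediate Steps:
$z{\left(D \right)} = D + 2 D^{2}$ ($z{\left(D \right)} = \left(D^{2} + D^{2}\right) + D = 2 D^{2} + D = D + 2 D^{2}$)
$U = \frac{513}{2590}$ ($U = \frac{1026}{5180} = 1026 \cdot \frac{1}{5180} = \frac{513}{2590} \approx 0.19807$)
$x{\left(G \right)} = 15 G$ ($x{\left(G \right)} = G \left(- 3 \left(1 + 2 \left(-3\right)\right)\right) = G \left(- 3 \left(1 - 6\right)\right) = G \left(\left(-3\right) \left(-5\right)\right) = G 15 = 15 G$)
$\frac{U}{x{\left(76 \right)}} = \frac{513}{2590 \cdot 15 \cdot 76} = \frac{513}{2590 \cdot 1140} = \frac{513}{2590} \cdot \frac{1}{1140} = \frac{9}{51800}$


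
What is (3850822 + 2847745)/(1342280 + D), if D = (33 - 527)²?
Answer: 6698567/1586316 ≈ 4.2227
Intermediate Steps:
D = 244036 (D = (-494)² = 244036)
(3850822 + 2847745)/(1342280 + D) = (3850822 + 2847745)/(1342280 + 244036) = 6698567/1586316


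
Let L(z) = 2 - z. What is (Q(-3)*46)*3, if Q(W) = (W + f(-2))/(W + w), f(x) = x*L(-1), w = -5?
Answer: 621/4 ≈ 155.25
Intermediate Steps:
f(x) = 3*x (f(x) = x*(2 - 1*(-1)) = x*(2 + 1) = x*3 = 3*x)
Q(W) = (-6 + W)/(-5 + W) (Q(W) = (W + 3*(-2))/(W - 5) = (W - 6)/(-5 + W) = (-6 + W)/(-5 + W))
(Q(-3)*46)*3 = (((-6 - 3)/(-5 - 3))*46)*3 = ((-9/(-8))*46)*3 = (-⅛*(-9)*46)*3 = ((9/8)*46)*3 = (207/4)*3 = 621/4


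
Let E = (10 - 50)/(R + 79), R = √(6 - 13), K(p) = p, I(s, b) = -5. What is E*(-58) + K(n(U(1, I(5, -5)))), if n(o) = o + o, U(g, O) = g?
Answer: 24472/781 - 290*I*√7/781 ≈ 31.334 - 0.98242*I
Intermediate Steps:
n(o) = 2*o
R = I*√7 (R = √(-7) = I*√7 ≈ 2.6458*I)
E = -40/(79 + I*√7) (E = (10 - 50)/(I*√7 + 79) = -40/(79 + I*√7) ≈ -0.50576 + 0.016938*I)
E*(-58) + K(n(U(1, I(5, -5)))) = (-395/781 + 5*I*√7/781)*(-58) + 2*1 = (22910/781 - 290*I*√7/781) + 2 = 24472/781 - 290*I*√7/781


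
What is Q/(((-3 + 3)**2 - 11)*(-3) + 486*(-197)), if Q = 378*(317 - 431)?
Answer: 14364/31903 ≈ 0.45024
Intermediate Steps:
Q = -43092 (Q = 378*(-114) = -43092)
Q/(((-3 + 3)**2 - 11)*(-3) + 486*(-197)) = -43092/(((-3 + 3)**2 - 11)*(-3) + 486*(-197)) = -43092/((0**2 - 11)*(-3) - 95742) = -43092/((0 - 11)*(-3) - 95742) = -43092/(-11*(-3) - 95742) = -43092/(33 - 95742) = -43092/(-95709) = -43092*(-1/95709) = 14364/31903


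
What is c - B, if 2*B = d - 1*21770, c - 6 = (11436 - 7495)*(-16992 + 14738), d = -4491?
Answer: -17739755/2 ≈ -8.8699e+6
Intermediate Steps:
c = -8883008 (c = 6 + (11436 - 7495)*(-16992 + 14738) = 6 + 3941*(-2254) = 6 - 8883014 = -8883008)
B = -26261/2 (B = (-4491 - 1*21770)/2 = (-4491 - 21770)/2 = (½)*(-26261) = -26261/2 ≈ -13131.)
c - B = -8883008 - 1*(-26261/2) = -8883008 + 26261/2 = -17739755/2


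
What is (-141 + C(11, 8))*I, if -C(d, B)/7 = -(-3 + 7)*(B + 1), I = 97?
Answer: 10767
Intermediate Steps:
C(d, B) = 28 + 28*B (C(d, B) = -(-7)*(-3 + 7)*(B + 1) = -(-7)*4*(1 + B) = -(-7)*(4 + 4*B) = -7*(-4 - 4*B) = 28 + 28*B)
(-141 + C(11, 8))*I = (-141 + (28 + 28*8))*97 = (-141 + (28 + 224))*97 = (-141 + 252)*97 = 111*97 = 10767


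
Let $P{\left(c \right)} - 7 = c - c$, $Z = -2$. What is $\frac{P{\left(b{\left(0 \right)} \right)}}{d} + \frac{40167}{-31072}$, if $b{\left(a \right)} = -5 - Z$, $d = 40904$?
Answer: $- \frac{205346683}{158871136} \approx -1.2925$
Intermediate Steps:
$b{\left(a \right)} = -3$ ($b{\left(a \right)} = -5 - -2 = -5 + 2 = -3$)
$P{\left(c \right)} = 7$ ($P{\left(c \right)} = 7 + \left(c - c\right) = 7 + 0 = 7$)
$\frac{P{\left(b{\left(0 \right)} \right)}}{d} + \frac{40167}{-31072} = \frac{7}{40904} + \frac{40167}{-31072} = 7 \cdot \frac{1}{40904} + 40167 \left(- \frac{1}{31072}\right) = \frac{7}{40904} - \frac{40167}{31072} = - \frac{205346683}{158871136}$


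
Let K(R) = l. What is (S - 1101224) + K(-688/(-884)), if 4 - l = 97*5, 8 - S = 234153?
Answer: -1335850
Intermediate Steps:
S = -234145 (S = 8 - 1*234153 = 8 - 234153 = -234145)
l = -481 (l = 4 - 97*5 = 4 - 1*485 = 4 - 485 = -481)
K(R) = -481
(S - 1101224) + K(-688/(-884)) = (-234145 - 1101224) - 481 = -1335369 - 481 = -1335850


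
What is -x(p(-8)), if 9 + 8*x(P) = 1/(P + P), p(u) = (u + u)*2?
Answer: 577/512 ≈ 1.1270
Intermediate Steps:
p(u) = 4*u (p(u) = (2*u)*2 = 4*u)
x(P) = -9/8 + 1/(16*P) (x(P) = -9/8 + 1/(8*(P + P)) = -9/8 + 1/(8*((2*P))) = -9/8 + (1/(2*P))/8 = -9/8 + 1/(16*P))
-x(p(-8)) = -(1 - 72*(-8))/(16*(4*(-8))) = -(1 - 18*(-32))/(16*(-32)) = -(-1)*(1 + 576)/(16*32) = -(-1)*577/(16*32) = -1*(-577/512) = 577/512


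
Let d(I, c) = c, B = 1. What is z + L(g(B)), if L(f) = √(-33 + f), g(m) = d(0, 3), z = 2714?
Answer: 2714 + I*√30 ≈ 2714.0 + 5.4772*I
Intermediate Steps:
g(m) = 3
z + L(g(B)) = 2714 + √(-33 + 3) = 2714 + √(-30) = 2714 + I*√30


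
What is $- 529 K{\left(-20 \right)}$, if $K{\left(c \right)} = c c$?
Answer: $-211600$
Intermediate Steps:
$K{\left(c \right)} = c^{2}$
$- 529 K{\left(-20 \right)} = - 529 \left(-20\right)^{2} = \left(-529\right) 400 = -211600$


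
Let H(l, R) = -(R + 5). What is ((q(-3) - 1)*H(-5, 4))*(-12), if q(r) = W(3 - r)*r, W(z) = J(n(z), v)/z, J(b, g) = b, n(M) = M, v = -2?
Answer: -432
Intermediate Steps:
H(l, R) = -5 - R (H(l, R) = -(5 + R) = -5 - R)
W(z) = 1 (W(z) = z/z = 1)
q(r) = r (q(r) = 1*r = r)
((q(-3) - 1)*H(-5, 4))*(-12) = ((-3 - 1)*(-5 - 1*4))*(-12) = -4*(-5 - 4)*(-12) = -4*(-9)*(-12) = 36*(-12) = -432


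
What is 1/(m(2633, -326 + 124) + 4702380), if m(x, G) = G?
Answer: 1/4702178 ≈ 2.1267e-7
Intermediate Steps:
1/(m(2633, -326 + 124) + 4702380) = 1/((-326 + 124) + 4702380) = 1/(-202 + 4702380) = 1/4702178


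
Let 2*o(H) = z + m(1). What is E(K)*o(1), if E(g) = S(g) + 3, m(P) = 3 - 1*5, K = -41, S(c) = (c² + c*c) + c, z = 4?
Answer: 3324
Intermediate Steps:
S(c) = c + 2*c² (S(c) = (c² + c²) + c = 2*c² + c = c + 2*c²)
m(P) = -2 (m(P) = 3 - 5 = -2)
E(g) = 3 + g*(1 + 2*g) (E(g) = g*(1 + 2*g) + 3 = 3 + g*(1 + 2*g))
o(H) = 1 (o(H) = (4 - 2)/2 = (½)*2 = 1)
E(K)*o(1) = (3 - 41*(1 + 2*(-41)))*1 = (3 - 41*(1 - 82))*1 = (3 - 41*(-81))*1 = (3 + 3321)*1 = 3324*1 = 3324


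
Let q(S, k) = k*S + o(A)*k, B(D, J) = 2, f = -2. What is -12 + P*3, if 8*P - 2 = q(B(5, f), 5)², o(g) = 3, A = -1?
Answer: 1785/8 ≈ 223.13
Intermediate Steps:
q(S, k) = 3*k + S*k (q(S, k) = k*S + 3*k = S*k + 3*k = 3*k + S*k)
P = 627/8 (P = ¼ + (5*(3 + 2))²/8 = ¼ + (5*5)²/8 = ¼ + (⅛)*25² = ¼ + (⅛)*625 = ¼ + 625/8 = 627/8 ≈ 78.375)
-12 + P*3 = -12 + (627/8)*3 = -12 + 1881/8 = 1785/8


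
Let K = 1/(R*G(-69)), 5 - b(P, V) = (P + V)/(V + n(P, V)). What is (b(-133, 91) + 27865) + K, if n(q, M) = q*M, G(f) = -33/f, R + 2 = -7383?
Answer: 58864497717/2112110 ≈ 27870.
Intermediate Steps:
R = -7385 (R = -2 - 7383 = -7385)
n(q, M) = M*q
b(P, V) = 5 - (P + V)/(V + P*V) (b(P, V) = 5 - (P + V)/(V + V*P) = 5 - (P + V)/(V + P*V))
K = -23/81235 (K = 1/((-7385)*((-33/(-69)))) = -1/(7385*((-33*(-1/69)))) = -1/(7385*11/23) = -1/7385*23/11 = -23/81235 ≈ -0.00028313)
(b(-133, 91) + 27865) + K = ((-1*(-133) + 4*91 + 5*(-133)*91)/(91*(1 - 133)) + 27865) - 23/81235 = ((1/91)*(133 + 364 - 60515)/(-132) + 27865) - 23/81235 = ((1/91)*(-1/132)*(-60018) + 27865) - 23/81235 = (1429/286 + 27865) - 23/81235 = 7970819/286 - 23/81235 = 58864497717/2112110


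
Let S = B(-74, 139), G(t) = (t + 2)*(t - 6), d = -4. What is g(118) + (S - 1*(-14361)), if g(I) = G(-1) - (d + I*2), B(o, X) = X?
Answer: 14261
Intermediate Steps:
G(t) = (-6 + t)*(2 + t) (G(t) = (2 + t)*(-6 + t) = (-6 + t)*(2 + t))
S = 139
g(I) = -3 - 2*I (g(I) = (-12 + (-1)**2 - 4*(-1)) - (-4 + I*2) = (-12 + 1 + 4) - (-4 + 2*I) = -7 + (4 - 2*I) = -3 - 2*I)
g(118) + (S - 1*(-14361)) = (-3 - 2*118) + (139 - 1*(-14361)) = (-3 - 236) + (139 + 14361) = -239 + 14500 = 14261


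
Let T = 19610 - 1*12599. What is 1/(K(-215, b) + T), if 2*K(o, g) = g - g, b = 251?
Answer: 1/7011 ≈ 0.00014263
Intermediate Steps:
T = 7011 (T = 19610 - 12599 = 7011)
K(o, g) = 0 (K(o, g) = (g - g)/2 = (½)*0 = 0)
1/(K(-215, b) + T) = 1/(0 + 7011) = 1/7011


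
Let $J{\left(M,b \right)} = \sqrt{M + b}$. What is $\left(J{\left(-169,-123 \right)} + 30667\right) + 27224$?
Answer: $57891 + 2 i \sqrt{73} \approx 57891.0 + 17.088 i$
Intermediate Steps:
$\left(J{\left(-169,-123 \right)} + 30667\right) + 27224 = \left(\sqrt{-169 - 123} + 30667\right) + 27224 = \left(\sqrt{-292} + 30667\right) + 27224 = \left(2 i \sqrt{73} + 30667\right) + 27224 = \left(30667 + 2 i \sqrt{73}\right) + 27224 = 57891 + 2 i \sqrt{73}$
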